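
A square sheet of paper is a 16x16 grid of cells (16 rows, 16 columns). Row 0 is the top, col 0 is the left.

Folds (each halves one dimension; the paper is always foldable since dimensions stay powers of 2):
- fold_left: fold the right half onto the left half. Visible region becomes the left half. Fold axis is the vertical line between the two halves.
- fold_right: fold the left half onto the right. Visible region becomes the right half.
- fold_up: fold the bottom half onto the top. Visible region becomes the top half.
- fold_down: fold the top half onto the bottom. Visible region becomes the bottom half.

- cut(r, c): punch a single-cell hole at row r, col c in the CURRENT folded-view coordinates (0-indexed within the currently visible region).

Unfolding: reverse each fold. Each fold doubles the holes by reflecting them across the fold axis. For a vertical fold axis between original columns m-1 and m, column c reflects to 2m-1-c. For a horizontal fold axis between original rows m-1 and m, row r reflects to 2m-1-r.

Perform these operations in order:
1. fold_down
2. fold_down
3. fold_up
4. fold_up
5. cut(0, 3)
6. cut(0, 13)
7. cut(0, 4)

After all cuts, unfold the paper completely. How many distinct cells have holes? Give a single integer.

Answer: 48

Derivation:
Op 1 fold_down: fold axis h@8; visible region now rows[8,16) x cols[0,16) = 8x16
Op 2 fold_down: fold axis h@12; visible region now rows[12,16) x cols[0,16) = 4x16
Op 3 fold_up: fold axis h@14; visible region now rows[12,14) x cols[0,16) = 2x16
Op 4 fold_up: fold axis h@13; visible region now rows[12,13) x cols[0,16) = 1x16
Op 5 cut(0, 3): punch at orig (12,3); cuts so far [(12, 3)]; region rows[12,13) x cols[0,16) = 1x16
Op 6 cut(0, 13): punch at orig (12,13); cuts so far [(12, 3), (12, 13)]; region rows[12,13) x cols[0,16) = 1x16
Op 7 cut(0, 4): punch at orig (12,4); cuts so far [(12, 3), (12, 4), (12, 13)]; region rows[12,13) x cols[0,16) = 1x16
Unfold 1 (reflect across h@13): 6 holes -> [(12, 3), (12, 4), (12, 13), (13, 3), (13, 4), (13, 13)]
Unfold 2 (reflect across h@14): 12 holes -> [(12, 3), (12, 4), (12, 13), (13, 3), (13, 4), (13, 13), (14, 3), (14, 4), (14, 13), (15, 3), (15, 4), (15, 13)]
Unfold 3 (reflect across h@12): 24 holes -> [(8, 3), (8, 4), (8, 13), (9, 3), (9, 4), (9, 13), (10, 3), (10, 4), (10, 13), (11, 3), (11, 4), (11, 13), (12, 3), (12, 4), (12, 13), (13, 3), (13, 4), (13, 13), (14, 3), (14, 4), (14, 13), (15, 3), (15, 4), (15, 13)]
Unfold 4 (reflect across h@8): 48 holes -> [(0, 3), (0, 4), (0, 13), (1, 3), (1, 4), (1, 13), (2, 3), (2, 4), (2, 13), (3, 3), (3, 4), (3, 13), (4, 3), (4, 4), (4, 13), (5, 3), (5, 4), (5, 13), (6, 3), (6, 4), (6, 13), (7, 3), (7, 4), (7, 13), (8, 3), (8, 4), (8, 13), (9, 3), (9, 4), (9, 13), (10, 3), (10, 4), (10, 13), (11, 3), (11, 4), (11, 13), (12, 3), (12, 4), (12, 13), (13, 3), (13, 4), (13, 13), (14, 3), (14, 4), (14, 13), (15, 3), (15, 4), (15, 13)]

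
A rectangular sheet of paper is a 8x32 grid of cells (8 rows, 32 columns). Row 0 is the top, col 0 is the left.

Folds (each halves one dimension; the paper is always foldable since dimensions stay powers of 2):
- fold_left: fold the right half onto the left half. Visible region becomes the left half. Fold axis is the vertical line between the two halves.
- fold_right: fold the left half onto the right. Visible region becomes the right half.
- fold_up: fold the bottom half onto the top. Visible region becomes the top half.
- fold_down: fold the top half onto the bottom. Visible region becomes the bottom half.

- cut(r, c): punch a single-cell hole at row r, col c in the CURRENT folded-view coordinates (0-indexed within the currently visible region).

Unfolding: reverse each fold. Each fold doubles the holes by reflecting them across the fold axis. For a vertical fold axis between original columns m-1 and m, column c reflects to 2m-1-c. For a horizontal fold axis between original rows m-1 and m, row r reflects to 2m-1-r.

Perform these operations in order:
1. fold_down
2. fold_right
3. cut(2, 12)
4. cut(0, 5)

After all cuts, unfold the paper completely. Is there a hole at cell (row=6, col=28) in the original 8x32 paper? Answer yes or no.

Answer: yes

Derivation:
Op 1 fold_down: fold axis h@4; visible region now rows[4,8) x cols[0,32) = 4x32
Op 2 fold_right: fold axis v@16; visible region now rows[4,8) x cols[16,32) = 4x16
Op 3 cut(2, 12): punch at orig (6,28); cuts so far [(6, 28)]; region rows[4,8) x cols[16,32) = 4x16
Op 4 cut(0, 5): punch at orig (4,21); cuts so far [(4, 21), (6, 28)]; region rows[4,8) x cols[16,32) = 4x16
Unfold 1 (reflect across v@16): 4 holes -> [(4, 10), (4, 21), (6, 3), (6, 28)]
Unfold 2 (reflect across h@4): 8 holes -> [(1, 3), (1, 28), (3, 10), (3, 21), (4, 10), (4, 21), (6, 3), (6, 28)]
Holes: [(1, 3), (1, 28), (3, 10), (3, 21), (4, 10), (4, 21), (6, 3), (6, 28)]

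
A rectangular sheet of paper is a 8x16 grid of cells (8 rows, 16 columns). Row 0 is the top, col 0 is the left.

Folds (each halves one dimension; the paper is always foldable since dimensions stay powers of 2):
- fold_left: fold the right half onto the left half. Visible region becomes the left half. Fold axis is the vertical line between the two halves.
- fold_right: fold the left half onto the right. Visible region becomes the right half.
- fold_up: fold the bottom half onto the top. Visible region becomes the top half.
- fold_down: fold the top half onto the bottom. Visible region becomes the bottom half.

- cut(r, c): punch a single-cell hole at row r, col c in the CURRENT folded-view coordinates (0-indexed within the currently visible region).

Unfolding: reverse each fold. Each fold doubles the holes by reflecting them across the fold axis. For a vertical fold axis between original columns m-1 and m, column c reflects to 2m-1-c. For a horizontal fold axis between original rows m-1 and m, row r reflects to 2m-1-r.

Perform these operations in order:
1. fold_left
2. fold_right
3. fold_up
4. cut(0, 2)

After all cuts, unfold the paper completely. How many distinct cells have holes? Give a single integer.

Op 1 fold_left: fold axis v@8; visible region now rows[0,8) x cols[0,8) = 8x8
Op 2 fold_right: fold axis v@4; visible region now rows[0,8) x cols[4,8) = 8x4
Op 3 fold_up: fold axis h@4; visible region now rows[0,4) x cols[4,8) = 4x4
Op 4 cut(0, 2): punch at orig (0,6); cuts so far [(0, 6)]; region rows[0,4) x cols[4,8) = 4x4
Unfold 1 (reflect across h@4): 2 holes -> [(0, 6), (7, 6)]
Unfold 2 (reflect across v@4): 4 holes -> [(0, 1), (0, 6), (7, 1), (7, 6)]
Unfold 3 (reflect across v@8): 8 holes -> [(0, 1), (0, 6), (0, 9), (0, 14), (7, 1), (7, 6), (7, 9), (7, 14)]

Answer: 8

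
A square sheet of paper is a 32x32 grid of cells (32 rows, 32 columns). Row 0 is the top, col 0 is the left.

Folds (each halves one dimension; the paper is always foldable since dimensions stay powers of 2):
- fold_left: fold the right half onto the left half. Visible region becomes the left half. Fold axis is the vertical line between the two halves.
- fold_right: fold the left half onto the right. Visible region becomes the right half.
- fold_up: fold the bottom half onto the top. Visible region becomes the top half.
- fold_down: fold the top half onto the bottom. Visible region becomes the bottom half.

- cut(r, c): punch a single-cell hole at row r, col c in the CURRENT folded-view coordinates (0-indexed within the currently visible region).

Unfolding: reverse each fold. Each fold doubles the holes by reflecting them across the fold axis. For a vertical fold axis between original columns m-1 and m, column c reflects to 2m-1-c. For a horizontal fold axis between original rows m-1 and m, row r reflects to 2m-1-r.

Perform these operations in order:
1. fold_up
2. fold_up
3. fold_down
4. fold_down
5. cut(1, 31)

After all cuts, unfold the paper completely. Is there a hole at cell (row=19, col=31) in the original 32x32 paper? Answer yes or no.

Op 1 fold_up: fold axis h@16; visible region now rows[0,16) x cols[0,32) = 16x32
Op 2 fold_up: fold axis h@8; visible region now rows[0,8) x cols[0,32) = 8x32
Op 3 fold_down: fold axis h@4; visible region now rows[4,8) x cols[0,32) = 4x32
Op 4 fold_down: fold axis h@6; visible region now rows[6,8) x cols[0,32) = 2x32
Op 5 cut(1, 31): punch at orig (7,31); cuts so far [(7, 31)]; region rows[6,8) x cols[0,32) = 2x32
Unfold 1 (reflect across h@6): 2 holes -> [(4, 31), (7, 31)]
Unfold 2 (reflect across h@4): 4 holes -> [(0, 31), (3, 31), (4, 31), (7, 31)]
Unfold 3 (reflect across h@8): 8 holes -> [(0, 31), (3, 31), (4, 31), (7, 31), (8, 31), (11, 31), (12, 31), (15, 31)]
Unfold 4 (reflect across h@16): 16 holes -> [(0, 31), (3, 31), (4, 31), (7, 31), (8, 31), (11, 31), (12, 31), (15, 31), (16, 31), (19, 31), (20, 31), (23, 31), (24, 31), (27, 31), (28, 31), (31, 31)]
Holes: [(0, 31), (3, 31), (4, 31), (7, 31), (8, 31), (11, 31), (12, 31), (15, 31), (16, 31), (19, 31), (20, 31), (23, 31), (24, 31), (27, 31), (28, 31), (31, 31)]

Answer: yes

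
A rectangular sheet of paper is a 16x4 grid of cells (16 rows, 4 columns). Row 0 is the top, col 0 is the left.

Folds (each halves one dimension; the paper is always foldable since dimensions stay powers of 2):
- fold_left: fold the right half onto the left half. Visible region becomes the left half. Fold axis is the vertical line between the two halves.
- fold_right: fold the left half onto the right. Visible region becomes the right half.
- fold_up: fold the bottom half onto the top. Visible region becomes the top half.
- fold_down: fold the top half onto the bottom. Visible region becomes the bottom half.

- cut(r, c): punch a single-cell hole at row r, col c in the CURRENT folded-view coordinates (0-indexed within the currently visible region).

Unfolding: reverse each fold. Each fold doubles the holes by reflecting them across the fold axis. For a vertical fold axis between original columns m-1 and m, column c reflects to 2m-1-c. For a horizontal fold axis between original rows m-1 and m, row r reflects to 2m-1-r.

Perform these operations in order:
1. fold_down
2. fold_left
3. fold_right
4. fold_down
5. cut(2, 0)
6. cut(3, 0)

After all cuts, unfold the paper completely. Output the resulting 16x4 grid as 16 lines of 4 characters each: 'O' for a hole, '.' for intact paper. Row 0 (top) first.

Answer: OOOO
OOOO
....
....
....
....
OOOO
OOOO
OOOO
OOOO
....
....
....
....
OOOO
OOOO

Derivation:
Op 1 fold_down: fold axis h@8; visible region now rows[8,16) x cols[0,4) = 8x4
Op 2 fold_left: fold axis v@2; visible region now rows[8,16) x cols[0,2) = 8x2
Op 3 fold_right: fold axis v@1; visible region now rows[8,16) x cols[1,2) = 8x1
Op 4 fold_down: fold axis h@12; visible region now rows[12,16) x cols[1,2) = 4x1
Op 5 cut(2, 0): punch at orig (14,1); cuts so far [(14, 1)]; region rows[12,16) x cols[1,2) = 4x1
Op 6 cut(3, 0): punch at orig (15,1); cuts so far [(14, 1), (15, 1)]; region rows[12,16) x cols[1,2) = 4x1
Unfold 1 (reflect across h@12): 4 holes -> [(8, 1), (9, 1), (14, 1), (15, 1)]
Unfold 2 (reflect across v@1): 8 holes -> [(8, 0), (8, 1), (9, 0), (9, 1), (14, 0), (14, 1), (15, 0), (15, 1)]
Unfold 3 (reflect across v@2): 16 holes -> [(8, 0), (8, 1), (8, 2), (8, 3), (9, 0), (9, 1), (9, 2), (9, 3), (14, 0), (14, 1), (14, 2), (14, 3), (15, 0), (15, 1), (15, 2), (15, 3)]
Unfold 4 (reflect across h@8): 32 holes -> [(0, 0), (0, 1), (0, 2), (0, 3), (1, 0), (1, 1), (1, 2), (1, 3), (6, 0), (6, 1), (6, 2), (6, 3), (7, 0), (7, 1), (7, 2), (7, 3), (8, 0), (8, 1), (8, 2), (8, 3), (9, 0), (9, 1), (9, 2), (9, 3), (14, 0), (14, 1), (14, 2), (14, 3), (15, 0), (15, 1), (15, 2), (15, 3)]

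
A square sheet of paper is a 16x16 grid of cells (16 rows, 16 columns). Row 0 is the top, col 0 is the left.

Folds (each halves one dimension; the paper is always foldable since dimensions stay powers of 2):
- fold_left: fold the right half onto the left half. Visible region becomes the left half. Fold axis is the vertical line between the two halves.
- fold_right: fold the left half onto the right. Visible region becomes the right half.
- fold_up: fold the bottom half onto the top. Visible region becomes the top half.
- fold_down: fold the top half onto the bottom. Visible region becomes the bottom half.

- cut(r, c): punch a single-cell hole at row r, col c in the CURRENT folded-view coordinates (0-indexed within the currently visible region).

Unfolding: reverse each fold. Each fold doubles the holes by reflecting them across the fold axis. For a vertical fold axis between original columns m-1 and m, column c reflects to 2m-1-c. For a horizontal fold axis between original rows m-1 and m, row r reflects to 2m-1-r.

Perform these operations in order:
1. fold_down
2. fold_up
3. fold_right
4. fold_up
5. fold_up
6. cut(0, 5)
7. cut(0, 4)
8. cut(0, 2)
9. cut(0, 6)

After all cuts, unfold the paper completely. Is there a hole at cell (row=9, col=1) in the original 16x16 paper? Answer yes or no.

Answer: yes

Derivation:
Op 1 fold_down: fold axis h@8; visible region now rows[8,16) x cols[0,16) = 8x16
Op 2 fold_up: fold axis h@12; visible region now rows[8,12) x cols[0,16) = 4x16
Op 3 fold_right: fold axis v@8; visible region now rows[8,12) x cols[8,16) = 4x8
Op 4 fold_up: fold axis h@10; visible region now rows[8,10) x cols[8,16) = 2x8
Op 5 fold_up: fold axis h@9; visible region now rows[8,9) x cols[8,16) = 1x8
Op 6 cut(0, 5): punch at orig (8,13); cuts so far [(8, 13)]; region rows[8,9) x cols[8,16) = 1x8
Op 7 cut(0, 4): punch at orig (8,12); cuts so far [(8, 12), (8, 13)]; region rows[8,9) x cols[8,16) = 1x8
Op 8 cut(0, 2): punch at orig (8,10); cuts so far [(8, 10), (8, 12), (8, 13)]; region rows[8,9) x cols[8,16) = 1x8
Op 9 cut(0, 6): punch at orig (8,14); cuts so far [(8, 10), (8, 12), (8, 13), (8, 14)]; region rows[8,9) x cols[8,16) = 1x8
Unfold 1 (reflect across h@9): 8 holes -> [(8, 10), (8, 12), (8, 13), (8, 14), (9, 10), (9, 12), (9, 13), (9, 14)]
Unfold 2 (reflect across h@10): 16 holes -> [(8, 10), (8, 12), (8, 13), (8, 14), (9, 10), (9, 12), (9, 13), (9, 14), (10, 10), (10, 12), (10, 13), (10, 14), (11, 10), (11, 12), (11, 13), (11, 14)]
Unfold 3 (reflect across v@8): 32 holes -> [(8, 1), (8, 2), (8, 3), (8, 5), (8, 10), (8, 12), (8, 13), (8, 14), (9, 1), (9, 2), (9, 3), (9, 5), (9, 10), (9, 12), (9, 13), (9, 14), (10, 1), (10, 2), (10, 3), (10, 5), (10, 10), (10, 12), (10, 13), (10, 14), (11, 1), (11, 2), (11, 3), (11, 5), (11, 10), (11, 12), (11, 13), (11, 14)]
Unfold 4 (reflect across h@12): 64 holes -> [(8, 1), (8, 2), (8, 3), (8, 5), (8, 10), (8, 12), (8, 13), (8, 14), (9, 1), (9, 2), (9, 3), (9, 5), (9, 10), (9, 12), (9, 13), (9, 14), (10, 1), (10, 2), (10, 3), (10, 5), (10, 10), (10, 12), (10, 13), (10, 14), (11, 1), (11, 2), (11, 3), (11, 5), (11, 10), (11, 12), (11, 13), (11, 14), (12, 1), (12, 2), (12, 3), (12, 5), (12, 10), (12, 12), (12, 13), (12, 14), (13, 1), (13, 2), (13, 3), (13, 5), (13, 10), (13, 12), (13, 13), (13, 14), (14, 1), (14, 2), (14, 3), (14, 5), (14, 10), (14, 12), (14, 13), (14, 14), (15, 1), (15, 2), (15, 3), (15, 5), (15, 10), (15, 12), (15, 13), (15, 14)]
Unfold 5 (reflect across h@8): 128 holes -> [(0, 1), (0, 2), (0, 3), (0, 5), (0, 10), (0, 12), (0, 13), (0, 14), (1, 1), (1, 2), (1, 3), (1, 5), (1, 10), (1, 12), (1, 13), (1, 14), (2, 1), (2, 2), (2, 3), (2, 5), (2, 10), (2, 12), (2, 13), (2, 14), (3, 1), (3, 2), (3, 3), (3, 5), (3, 10), (3, 12), (3, 13), (3, 14), (4, 1), (4, 2), (4, 3), (4, 5), (4, 10), (4, 12), (4, 13), (4, 14), (5, 1), (5, 2), (5, 3), (5, 5), (5, 10), (5, 12), (5, 13), (5, 14), (6, 1), (6, 2), (6, 3), (6, 5), (6, 10), (6, 12), (6, 13), (6, 14), (7, 1), (7, 2), (7, 3), (7, 5), (7, 10), (7, 12), (7, 13), (7, 14), (8, 1), (8, 2), (8, 3), (8, 5), (8, 10), (8, 12), (8, 13), (8, 14), (9, 1), (9, 2), (9, 3), (9, 5), (9, 10), (9, 12), (9, 13), (9, 14), (10, 1), (10, 2), (10, 3), (10, 5), (10, 10), (10, 12), (10, 13), (10, 14), (11, 1), (11, 2), (11, 3), (11, 5), (11, 10), (11, 12), (11, 13), (11, 14), (12, 1), (12, 2), (12, 3), (12, 5), (12, 10), (12, 12), (12, 13), (12, 14), (13, 1), (13, 2), (13, 3), (13, 5), (13, 10), (13, 12), (13, 13), (13, 14), (14, 1), (14, 2), (14, 3), (14, 5), (14, 10), (14, 12), (14, 13), (14, 14), (15, 1), (15, 2), (15, 3), (15, 5), (15, 10), (15, 12), (15, 13), (15, 14)]
Holes: [(0, 1), (0, 2), (0, 3), (0, 5), (0, 10), (0, 12), (0, 13), (0, 14), (1, 1), (1, 2), (1, 3), (1, 5), (1, 10), (1, 12), (1, 13), (1, 14), (2, 1), (2, 2), (2, 3), (2, 5), (2, 10), (2, 12), (2, 13), (2, 14), (3, 1), (3, 2), (3, 3), (3, 5), (3, 10), (3, 12), (3, 13), (3, 14), (4, 1), (4, 2), (4, 3), (4, 5), (4, 10), (4, 12), (4, 13), (4, 14), (5, 1), (5, 2), (5, 3), (5, 5), (5, 10), (5, 12), (5, 13), (5, 14), (6, 1), (6, 2), (6, 3), (6, 5), (6, 10), (6, 12), (6, 13), (6, 14), (7, 1), (7, 2), (7, 3), (7, 5), (7, 10), (7, 12), (7, 13), (7, 14), (8, 1), (8, 2), (8, 3), (8, 5), (8, 10), (8, 12), (8, 13), (8, 14), (9, 1), (9, 2), (9, 3), (9, 5), (9, 10), (9, 12), (9, 13), (9, 14), (10, 1), (10, 2), (10, 3), (10, 5), (10, 10), (10, 12), (10, 13), (10, 14), (11, 1), (11, 2), (11, 3), (11, 5), (11, 10), (11, 12), (11, 13), (11, 14), (12, 1), (12, 2), (12, 3), (12, 5), (12, 10), (12, 12), (12, 13), (12, 14), (13, 1), (13, 2), (13, 3), (13, 5), (13, 10), (13, 12), (13, 13), (13, 14), (14, 1), (14, 2), (14, 3), (14, 5), (14, 10), (14, 12), (14, 13), (14, 14), (15, 1), (15, 2), (15, 3), (15, 5), (15, 10), (15, 12), (15, 13), (15, 14)]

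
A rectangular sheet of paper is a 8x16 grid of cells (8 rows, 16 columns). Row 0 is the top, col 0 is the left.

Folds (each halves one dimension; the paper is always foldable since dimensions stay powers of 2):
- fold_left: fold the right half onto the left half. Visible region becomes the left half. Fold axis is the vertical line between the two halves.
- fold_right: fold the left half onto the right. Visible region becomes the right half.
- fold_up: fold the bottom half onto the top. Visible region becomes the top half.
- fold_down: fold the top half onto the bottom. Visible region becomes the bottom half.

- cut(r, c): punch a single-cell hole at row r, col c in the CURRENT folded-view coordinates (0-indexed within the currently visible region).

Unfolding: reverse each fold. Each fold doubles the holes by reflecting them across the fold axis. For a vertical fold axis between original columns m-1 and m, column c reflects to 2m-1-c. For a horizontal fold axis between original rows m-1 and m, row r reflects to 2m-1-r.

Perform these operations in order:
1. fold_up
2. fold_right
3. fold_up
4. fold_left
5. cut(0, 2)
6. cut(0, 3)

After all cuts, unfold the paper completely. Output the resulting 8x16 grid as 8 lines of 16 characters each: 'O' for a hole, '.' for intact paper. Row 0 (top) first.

Op 1 fold_up: fold axis h@4; visible region now rows[0,4) x cols[0,16) = 4x16
Op 2 fold_right: fold axis v@8; visible region now rows[0,4) x cols[8,16) = 4x8
Op 3 fold_up: fold axis h@2; visible region now rows[0,2) x cols[8,16) = 2x8
Op 4 fold_left: fold axis v@12; visible region now rows[0,2) x cols[8,12) = 2x4
Op 5 cut(0, 2): punch at orig (0,10); cuts so far [(0, 10)]; region rows[0,2) x cols[8,12) = 2x4
Op 6 cut(0, 3): punch at orig (0,11); cuts so far [(0, 10), (0, 11)]; region rows[0,2) x cols[8,12) = 2x4
Unfold 1 (reflect across v@12): 4 holes -> [(0, 10), (0, 11), (0, 12), (0, 13)]
Unfold 2 (reflect across h@2): 8 holes -> [(0, 10), (0, 11), (0, 12), (0, 13), (3, 10), (3, 11), (3, 12), (3, 13)]
Unfold 3 (reflect across v@8): 16 holes -> [(0, 2), (0, 3), (0, 4), (0, 5), (0, 10), (0, 11), (0, 12), (0, 13), (3, 2), (3, 3), (3, 4), (3, 5), (3, 10), (3, 11), (3, 12), (3, 13)]
Unfold 4 (reflect across h@4): 32 holes -> [(0, 2), (0, 3), (0, 4), (0, 5), (0, 10), (0, 11), (0, 12), (0, 13), (3, 2), (3, 3), (3, 4), (3, 5), (3, 10), (3, 11), (3, 12), (3, 13), (4, 2), (4, 3), (4, 4), (4, 5), (4, 10), (4, 11), (4, 12), (4, 13), (7, 2), (7, 3), (7, 4), (7, 5), (7, 10), (7, 11), (7, 12), (7, 13)]

Answer: ..OOOO....OOOO..
................
................
..OOOO....OOOO..
..OOOO....OOOO..
................
................
..OOOO....OOOO..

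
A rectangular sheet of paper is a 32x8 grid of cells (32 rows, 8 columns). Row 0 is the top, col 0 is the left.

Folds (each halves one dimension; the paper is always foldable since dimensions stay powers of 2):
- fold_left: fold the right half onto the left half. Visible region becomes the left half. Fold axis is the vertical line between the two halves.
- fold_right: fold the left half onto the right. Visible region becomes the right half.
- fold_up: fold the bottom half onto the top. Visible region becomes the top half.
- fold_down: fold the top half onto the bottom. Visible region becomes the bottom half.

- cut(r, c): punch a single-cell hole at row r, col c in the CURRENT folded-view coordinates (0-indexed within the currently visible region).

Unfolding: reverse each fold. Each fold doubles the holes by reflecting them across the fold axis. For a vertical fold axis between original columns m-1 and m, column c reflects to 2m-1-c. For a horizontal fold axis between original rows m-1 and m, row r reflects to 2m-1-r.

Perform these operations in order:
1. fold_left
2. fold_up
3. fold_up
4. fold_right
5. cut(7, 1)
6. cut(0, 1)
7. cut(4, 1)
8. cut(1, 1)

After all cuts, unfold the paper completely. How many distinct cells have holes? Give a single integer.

Answer: 64

Derivation:
Op 1 fold_left: fold axis v@4; visible region now rows[0,32) x cols[0,4) = 32x4
Op 2 fold_up: fold axis h@16; visible region now rows[0,16) x cols[0,4) = 16x4
Op 3 fold_up: fold axis h@8; visible region now rows[0,8) x cols[0,4) = 8x4
Op 4 fold_right: fold axis v@2; visible region now rows[0,8) x cols[2,4) = 8x2
Op 5 cut(7, 1): punch at orig (7,3); cuts so far [(7, 3)]; region rows[0,8) x cols[2,4) = 8x2
Op 6 cut(0, 1): punch at orig (0,3); cuts so far [(0, 3), (7, 3)]; region rows[0,8) x cols[2,4) = 8x2
Op 7 cut(4, 1): punch at orig (4,3); cuts so far [(0, 3), (4, 3), (7, 3)]; region rows[0,8) x cols[2,4) = 8x2
Op 8 cut(1, 1): punch at orig (1,3); cuts so far [(0, 3), (1, 3), (4, 3), (7, 3)]; region rows[0,8) x cols[2,4) = 8x2
Unfold 1 (reflect across v@2): 8 holes -> [(0, 0), (0, 3), (1, 0), (1, 3), (4, 0), (4, 3), (7, 0), (7, 3)]
Unfold 2 (reflect across h@8): 16 holes -> [(0, 0), (0, 3), (1, 0), (1, 3), (4, 0), (4, 3), (7, 0), (7, 3), (8, 0), (8, 3), (11, 0), (11, 3), (14, 0), (14, 3), (15, 0), (15, 3)]
Unfold 3 (reflect across h@16): 32 holes -> [(0, 0), (0, 3), (1, 0), (1, 3), (4, 0), (4, 3), (7, 0), (7, 3), (8, 0), (8, 3), (11, 0), (11, 3), (14, 0), (14, 3), (15, 0), (15, 3), (16, 0), (16, 3), (17, 0), (17, 3), (20, 0), (20, 3), (23, 0), (23, 3), (24, 0), (24, 3), (27, 0), (27, 3), (30, 0), (30, 3), (31, 0), (31, 3)]
Unfold 4 (reflect across v@4): 64 holes -> [(0, 0), (0, 3), (0, 4), (0, 7), (1, 0), (1, 3), (1, 4), (1, 7), (4, 0), (4, 3), (4, 4), (4, 7), (7, 0), (7, 3), (7, 4), (7, 7), (8, 0), (8, 3), (8, 4), (8, 7), (11, 0), (11, 3), (11, 4), (11, 7), (14, 0), (14, 3), (14, 4), (14, 7), (15, 0), (15, 3), (15, 4), (15, 7), (16, 0), (16, 3), (16, 4), (16, 7), (17, 0), (17, 3), (17, 4), (17, 7), (20, 0), (20, 3), (20, 4), (20, 7), (23, 0), (23, 3), (23, 4), (23, 7), (24, 0), (24, 3), (24, 4), (24, 7), (27, 0), (27, 3), (27, 4), (27, 7), (30, 0), (30, 3), (30, 4), (30, 7), (31, 0), (31, 3), (31, 4), (31, 7)]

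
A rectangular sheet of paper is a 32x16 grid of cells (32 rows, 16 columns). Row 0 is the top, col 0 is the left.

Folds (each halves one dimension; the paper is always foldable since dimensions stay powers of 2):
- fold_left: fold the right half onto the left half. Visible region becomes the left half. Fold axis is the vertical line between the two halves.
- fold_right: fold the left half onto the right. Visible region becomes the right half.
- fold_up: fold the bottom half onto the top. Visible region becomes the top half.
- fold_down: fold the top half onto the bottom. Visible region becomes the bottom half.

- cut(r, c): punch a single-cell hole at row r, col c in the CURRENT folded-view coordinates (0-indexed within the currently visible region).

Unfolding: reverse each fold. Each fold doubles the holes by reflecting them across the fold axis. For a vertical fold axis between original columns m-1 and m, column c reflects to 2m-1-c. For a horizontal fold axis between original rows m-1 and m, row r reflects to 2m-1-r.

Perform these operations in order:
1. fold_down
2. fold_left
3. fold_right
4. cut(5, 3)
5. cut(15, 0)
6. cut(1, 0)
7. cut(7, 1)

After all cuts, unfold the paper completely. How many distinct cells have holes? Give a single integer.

Op 1 fold_down: fold axis h@16; visible region now rows[16,32) x cols[0,16) = 16x16
Op 2 fold_left: fold axis v@8; visible region now rows[16,32) x cols[0,8) = 16x8
Op 3 fold_right: fold axis v@4; visible region now rows[16,32) x cols[4,8) = 16x4
Op 4 cut(5, 3): punch at orig (21,7); cuts so far [(21, 7)]; region rows[16,32) x cols[4,8) = 16x4
Op 5 cut(15, 0): punch at orig (31,4); cuts so far [(21, 7), (31, 4)]; region rows[16,32) x cols[4,8) = 16x4
Op 6 cut(1, 0): punch at orig (17,4); cuts so far [(17, 4), (21, 7), (31, 4)]; region rows[16,32) x cols[4,8) = 16x4
Op 7 cut(7, 1): punch at orig (23,5); cuts so far [(17, 4), (21, 7), (23, 5), (31, 4)]; region rows[16,32) x cols[4,8) = 16x4
Unfold 1 (reflect across v@4): 8 holes -> [(17, 3), (17, 4), (21, 0), (21, 7), (23, 2), (23, 5), (31, 3), (31, 4)]
Unfold 2 (reflect across v@8): 16 holes -> [(17, 3), (17, 4), (17, 11), (17, 12), (21, 0), (21, 7), (21, 8), (21, 15), (23, 2), (23, 5), (23, 10), (23, 13), (31, 3), (31, 4), (31, 11), (31, 12)]
Unfold 3 (reflect across h@16): 32 holes -> [(0, 3), (0, 4), (0, 11), (0, 12), (8, 2), (8, 5), (8, 10), (8, 13), (10, 0), (10, 7), (10, 8), (10, 15), (14, 3), (14, 4), (14, 11), (14, 12), (17, 3), (17, 4), (17, 11), (17, 12), (21, 0), (21, 7), (21, 8), (21, 15), (23, 2), (23, 5), (23, 10), (23, 13), (31, 3), (31, 4), (31, 11), (31, 12)]

Answer: 32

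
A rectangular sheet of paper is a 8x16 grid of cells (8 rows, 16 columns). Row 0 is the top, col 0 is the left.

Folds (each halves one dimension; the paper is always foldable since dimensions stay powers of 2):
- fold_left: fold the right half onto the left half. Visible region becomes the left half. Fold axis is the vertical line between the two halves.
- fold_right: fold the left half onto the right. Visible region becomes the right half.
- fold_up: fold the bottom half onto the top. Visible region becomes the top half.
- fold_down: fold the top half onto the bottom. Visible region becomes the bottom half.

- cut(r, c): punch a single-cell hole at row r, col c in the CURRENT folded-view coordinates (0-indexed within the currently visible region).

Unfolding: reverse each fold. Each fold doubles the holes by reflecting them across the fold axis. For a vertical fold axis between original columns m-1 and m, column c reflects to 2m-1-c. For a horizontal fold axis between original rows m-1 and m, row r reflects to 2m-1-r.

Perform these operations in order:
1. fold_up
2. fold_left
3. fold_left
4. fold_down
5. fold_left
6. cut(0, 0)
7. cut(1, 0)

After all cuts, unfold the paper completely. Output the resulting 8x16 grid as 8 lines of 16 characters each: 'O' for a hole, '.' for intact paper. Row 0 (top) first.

Answer: O..OO..OO..OO..O
O..OO..OO..OO..O
O..OO..OO..OO..O
O..OO..OO..OO..O
O..OO..OO..OO..O
O..OO..OO..OO..O
O..OO..OO..OO..O
O..OO..OO..OO..O

Derivation:
Op 1 fold_up: fold axis h@4; visible region now rows[0,4) x cols[0,16) = 4x16
Op 2 fold_left: fold axis v@8; visible region now rows[0,4) x cols[0,8) = 4x8
Op 3 fold_left: fold axis v@4; visible region now rows[0,4) x cols[0,4) = 4x4
Op 4 fold_down: fold axis h@2; visible region now rows[2,4) x cols[0,4) = 2x4
Op 5 fold_left: fold axis v@2; visible region now rows[2,4) x cols[0,2) = 2x2
Op 6 cut(0, 0): punch at orig (2,0); cuts so far [(2, 0)]; region rows[2,4) x cols[0,2) = 2x2
Op 7 cut(1, 0): punch at orig (3,0); cuts so far [(2, 0), (3, 0)]; region rows[2,4) x cols[0,2) = 2x2
Unfold 1 (reflect across v@2): 4 holes -> [(2, 0), (2, 3), (3, 0), (3, 3)]
Unfold 2 (reflect across h@2): 8 holes -> [(0, 0), (0, 3), (1, 0), (1, 3), (2, 0), (2, 3), (3, 0), (3, 3)]
Unfold 3 (reflect across v@4): 16 holes -> [(0, 0), (0, 3), (0, 4), (0, 7), (1, 0), (1, 3), (1, 4), (1, 7), (2, 0), (2, 3), (2, 4), (2, 7), (3, 0), (3, 3), (3, 4), (3, 7)]
Unfold 4 (reflect across v@8): 32 holes -> [(0, 0), (0, 3), (0, 4), (0, 7), (0, 8), (0, 11), (0, 12), (0, 15), (1, 0), (1, 3), (1, 4), (1, 7), (1, 8), (1, 11), (1, 12), (1, 15), (2, 0), (2, 3), (2, 4), (2, 7), (2, 8), (2, 11), (2, 12), (2, 15), (3, 0), (3, 3), (3, 4), (3, 7), (3, 8), (3, 11), (3, 12), (3, 15)]
Unfold 5 (reflect across h@4): 64 holes -> [(0, 0), (0, 3), (0, 4), (0, 7), (0, 8), (0, 11), (0, 12), (0, 15), (1, 0), (1, 3), (1, 4), (1, 7), (1, 8), (1, 11), (1, 12), (1, 15), (2, 0), (2, 3), (2, 4), (2, 7), (2, 8), (2, 11), (2, 12), (2, 15), (3, 0), (3, 3), (3, 4), (3, 7), (3, 8), (3, 11), (3, 12), (3, 15), (4, 0), (4, 3), (4, 4), (4, 7), (4, 8), (4, 11), (4, 12), (4, 15), (5, 0), (5, 3), (5, 4), (5, 7), (5, 8), (5, 11), (5, 12), (5, 15), (6, 0), (6, 3), (6, 4), (6, 7), (6, 8), (6, 11), (6, 12), (6, 15), (7, 0), (7, 3), (7, 4), (7, 7), (7, 8), (7, 11), (7, 12), (7, 15)]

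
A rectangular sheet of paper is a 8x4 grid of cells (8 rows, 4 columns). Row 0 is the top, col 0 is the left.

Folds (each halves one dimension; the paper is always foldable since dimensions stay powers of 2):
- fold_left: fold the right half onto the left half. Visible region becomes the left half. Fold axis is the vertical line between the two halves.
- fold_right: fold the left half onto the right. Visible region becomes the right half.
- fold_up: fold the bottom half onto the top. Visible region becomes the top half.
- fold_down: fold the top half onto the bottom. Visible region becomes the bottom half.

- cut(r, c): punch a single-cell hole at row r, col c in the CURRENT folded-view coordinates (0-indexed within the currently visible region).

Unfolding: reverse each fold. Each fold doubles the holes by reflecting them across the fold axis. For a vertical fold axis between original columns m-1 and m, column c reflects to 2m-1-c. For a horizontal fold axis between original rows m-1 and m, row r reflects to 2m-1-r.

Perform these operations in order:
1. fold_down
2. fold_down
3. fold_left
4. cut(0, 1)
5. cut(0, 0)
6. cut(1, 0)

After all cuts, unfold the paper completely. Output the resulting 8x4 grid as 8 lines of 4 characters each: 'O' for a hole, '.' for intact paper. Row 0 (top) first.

Answer: O..O
OOOO
OOOO
O..O
O..O
OOOO
OOOO
O..O

Derivation:
Op 1 fold_down: fold axis h@4; visible region now rows[4,8) x cols[0,4) = 4x4
Op 2 fold_down: fold axis h@6; visible region now rows[6,8) x cols[0,4) = 2x4
Op 3 fold_left: fold axis v@2; visible region now rows[6,8) x cols[0,2) = 2x2
Op 4 cut(0, 1): punch at orig (6,1); cuts so far [(6, 1)]; region rows[6,8) x cols[0,2) = 2x2
Op 5 cut(0, 0): punch at orig (6,0); cuts so far [(6, 0), (6, 1)]; region rows[6,8) x cols[0,2) = 2x2
Op 6 cut(1, 0): punch at orig (7,0); cuts so far [(6, 0), (6, 1), (7, 0)]; region rows[6,8) x cols[0,2) = 2x2
Unfold 1 (reflect across v@2): 6 holes -> [(6, 0), (6, 1), (6, 2), (6, 3), (7, 0), (7, 3)]
Unfold 2 (reflect across h@6): 12 holes -> [(4, 0), (4, 3), (5, 0), (5, 1), (5, 2), (5, 3), (6, 0), (6, 1), (6, 2), (6, 3), (7, 0), (7, 3)]
Unfold 3 (reflect across h@4): 24 holes -> [(0, 0), (0, 3), (1, 0), (1, 1), (1, 2), (1, 3), (2, 0), (2, 1), (2, 2), (2, 3), (3, 0), (3, 3), (4, 0), (4, 3), (5, 0), (5, 1), (5, 2), (5, 3), (6, 0), (6, 1), (6, 2), (6, 3), (7, 0), (7, 3)]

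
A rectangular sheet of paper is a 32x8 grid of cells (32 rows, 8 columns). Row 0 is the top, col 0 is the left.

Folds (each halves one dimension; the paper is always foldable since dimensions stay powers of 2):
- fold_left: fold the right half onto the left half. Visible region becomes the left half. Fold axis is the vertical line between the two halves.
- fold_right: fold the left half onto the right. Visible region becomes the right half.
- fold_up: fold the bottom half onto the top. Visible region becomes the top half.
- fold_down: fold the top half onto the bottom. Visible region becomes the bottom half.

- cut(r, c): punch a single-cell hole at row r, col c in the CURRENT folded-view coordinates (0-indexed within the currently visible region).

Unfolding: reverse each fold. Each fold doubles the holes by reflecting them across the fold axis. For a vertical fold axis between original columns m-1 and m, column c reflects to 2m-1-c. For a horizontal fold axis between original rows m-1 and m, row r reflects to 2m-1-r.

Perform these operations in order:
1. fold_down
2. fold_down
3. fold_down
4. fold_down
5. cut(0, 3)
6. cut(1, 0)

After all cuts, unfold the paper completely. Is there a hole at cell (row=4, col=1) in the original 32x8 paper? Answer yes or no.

Op 1 fold_down: fold axis h@16; visible region now rows[16,32) x cols[0,8) = 16x8
Op 2 fold_down: fold axis h@24; visible region now rows[24,32) x cols[0,8) = 8x8
Op 3 fold_down: fold axis h@28; visible region now rows[28,32) x cols[0,8) = 4x8
Op 4 fold_down: fold axis h@30; visible region now rows[30,32) x cols[0,8) = 2x8
Op 5 cut(0, 3): punch at orig (30,3); cuts so far [(30, 3)]; region rows[30,32) x cols[0,8) = 2x8
Op 6 cut(1, 0): punch at orig (31,0); cuts so far [(30, 3), (31, 0)]; region rows[30,32) x cols[0,8) = 2x8
Unfold 1 (reflect across h@30): 4 holes -> [(28, 0), (29, 3), (30, 3), (31, 0)]
Unfold 2 (reflect across h@28): 8 holes -> [(24, 0), (25, 3), (26, 3), (27, 0), (28, 0), (29, 3), (30, 3), (31, 0)]
Unfold 3 (reflect across h@24): 16 holes -> [(16, 0), (17, 3), (18, 3), (19, 0), (20, 0), (21, 3), (22, 3), (23, 0), (24, 0), (25, 3), (26, 3), (27, 0), (28, 0), (29, 3), (30, 3), (31, 0)]
Unfold 4 (reflect across h@16): 32 holes -> [(0, 0), (1, 3), (2, 3), (3, 0), (4, 0), (5, 3), (6, 3), (7, 0), (8, 0), (9, 3), (10, 3), (11, 0), (12, 0), (13, 3), (14, 3), (15, 0), (16, 0), (17, 3), (18, 3), (19, 0), (20, 0), (21, 3), (22, 3), (23, 0), (24, 0), (25, 3), (26, 3), (27, 0), (28, 0), (29, 3), (30, 3), (31, 0)]
Holes: [(0, 0), (1, 3), (2, 3), (3, 0), (4, 0), (5, 3), (6, 3), (7, 0), (8, 0), (9, 3), (10, 3), (11, 0), (12, 0), (13, 3), (14, 3), (15, 0), (16, 0), (17, 3), (18, 3), (19, 0), (20, 0), (21, 3), (22, 3), (23, 0), (24, 0), (25, 3), (26, 3), (27, 0), (28, 0), (29, 3), (30, 3), (31, 0)]

Answer: no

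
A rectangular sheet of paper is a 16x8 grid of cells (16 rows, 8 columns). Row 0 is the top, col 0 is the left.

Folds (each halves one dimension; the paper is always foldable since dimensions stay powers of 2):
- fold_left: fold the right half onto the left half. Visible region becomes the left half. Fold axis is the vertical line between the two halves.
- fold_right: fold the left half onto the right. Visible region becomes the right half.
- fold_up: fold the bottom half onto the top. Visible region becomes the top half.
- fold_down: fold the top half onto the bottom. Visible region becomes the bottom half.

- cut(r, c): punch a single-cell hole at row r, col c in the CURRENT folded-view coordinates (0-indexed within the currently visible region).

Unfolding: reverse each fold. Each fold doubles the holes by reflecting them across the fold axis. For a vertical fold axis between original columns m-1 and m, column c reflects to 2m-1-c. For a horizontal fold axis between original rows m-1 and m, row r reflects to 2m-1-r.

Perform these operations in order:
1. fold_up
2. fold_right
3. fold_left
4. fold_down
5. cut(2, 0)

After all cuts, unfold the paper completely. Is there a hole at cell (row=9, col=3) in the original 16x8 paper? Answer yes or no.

Answer: yes

Derivation:
Op 1 fold_up: fold axis h@8; visible region now rows[0,8) x cols[0,8) = 8x8
Op 2 fold_right: fold axis v@4; visible region now rows[0,8) x cols[4,8) = 8x4
Op 3 fold_left: fold axis v@6; visible region now rows[0,8) x cols[4,6) = 8x2
Op 4 fold_down: fold axis h@4; visible region now rows[4,8) x cols[4,6) = 4x2
Op 5 cut(2, 0): punch at orig (6,4); cuts so far [(6, 4)]; region rows[4,8) x cols[4,6) = 4x2
Unfold 1 (reflect across h@4): 2 holes -> [(1, 4), (6, 4)]
Unfold 2 (reflect across v@6): 4 holes -> [(1, 4), (1, 7), (6, 4), (6, 7)]
Unfold 3 (reflect across v@4): 8 holes -> [(1, 0), (1, 3), (1, 4), (1, 7), (6, 0), (6, 3), (6, 4), (6, 7)]
Unfold 4 (reflect across h@8): 16 holes -> [(1, 0), (1, 3), (1, 4), (1, 7), (6, 0), (6, 3), (6, 4), (6, 7), (9, 0), (9, 3), (9, 4), (9, 7), (14, 0), (14, 3), (14, 4), (14, 7)]
Holes: [(1, 0), (1, 3), (1, 4), (1, 7), (6, 0), (6, 3), (6, 4), (6, 7), (9, 0), (9, 3), (9, 4), (9, 7), (14, 0), (14, 3), (14, 4), (14, 7)]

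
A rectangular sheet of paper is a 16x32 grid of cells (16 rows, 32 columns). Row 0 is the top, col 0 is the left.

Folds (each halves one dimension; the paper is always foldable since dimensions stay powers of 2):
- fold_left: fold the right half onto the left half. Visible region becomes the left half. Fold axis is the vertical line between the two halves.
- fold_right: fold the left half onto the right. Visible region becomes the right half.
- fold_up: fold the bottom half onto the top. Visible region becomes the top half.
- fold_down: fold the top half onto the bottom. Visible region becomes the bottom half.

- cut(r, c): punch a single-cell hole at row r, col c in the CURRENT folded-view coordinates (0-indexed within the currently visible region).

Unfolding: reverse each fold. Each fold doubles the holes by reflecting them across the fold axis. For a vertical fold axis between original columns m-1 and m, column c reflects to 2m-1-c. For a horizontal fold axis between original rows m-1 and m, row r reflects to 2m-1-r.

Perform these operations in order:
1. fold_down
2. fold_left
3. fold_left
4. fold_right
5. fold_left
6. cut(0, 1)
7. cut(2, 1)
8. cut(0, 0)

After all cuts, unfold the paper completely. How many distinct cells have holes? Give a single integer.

Answer: 96

Derivation:
Op 1 fold_down: fold axis h@8; visible region now rows[8,16) x cols[0,32) = 8x32
Op 2 fold_left: fold axis v@16; visible region now rows[8,16) x cols[0,16) = 8x16
Op 3 fold_left: fold axis v@8; visible region now rows[8,16) x cols[0,8) = 8x8
Op 4 fold_right: fold axis v@4; visible region now rows[8,16) x cols[4,8) = 8x4
Op 5 fold_left: fold axis v@6; visible region now rows[8,16) x cols[4,6) = 8x2
Op 6 cut(0, 1): punch at orig (8,5); cuts so far [(8, 5)]; region rows[8,16) x cols[4,6) = 8x2
Op 7 cut(2, 1): punch at orig (10,5); cuts so far [(8, 5), (10, 5)]; region rows[8,16) x cols[4,6) = 8x2
Op 8 cut(0, 0): punch at orig (8,4); cuts so far [(8, 4), (8, 5), (10, 5)]; region rows[8,16) x cols[4,6) = 8x2
Unfold 1 (reflect across v@6): 6 holes -> [(8, 4), (8, 5), (8, 6), (8, 7), (10, 5), (10, 6)]
Unfold 2 (reflect across v@4): 12 holes -> [(8, 0), (8, 1), (8, 2), (8, 3), (8, 4), (8, 5), (8, 6), (8, 7), (10, 1), (10, 2), (10, 5), (10, 6)]
Unfold 3 (reflect across v@8): 24 holes -> [(8, 0), (8, 1), (8, 2), (8, 3), (8, 4), (8, 5), (8, 6), (8, 7), (8, 8), (8, 9), (8, 10), (8, 11), (8, 12), (8, 13), (8, 14), (8, 15), (10, 1), (10, 2), (10, 5), (10, 6), (10, 9), (10, 10), (10, 13), (10, 14)]
Unfold 4 (reflect across v@16): 48 holes -> [(8, 0), (8, 1), (8, 2), (8, 3), (8, 4), (8, 5), (8, 6), (8, 7), (8, 8), (8, 9), (8, 10), (8, 11), (8, 12), (8, 13), (8, 14), (8, 15), (8, 16), (8, 17), (8, 18), (8, 19), (8, 20), (8, 21), (8, 22), (8, 23), (8, 24), (8, 25), (8, 26), (8, 27), (8, 28), (8, 29), (8, 30), (8, 31), (10, 1), (10, 2), (10, 5), (10, 6), (10, 9), (10, 10), (10, 13), (10, 14), (10, 17), (10, 18), (10, 21), (10, 22), (10, 25), (10, 26), (10, 29), (10, 30)]
Unfold 5 (reflect across h@8): 96 holes -> [(5, 1), (5, 2), (5, 5), (5, 6), (5, 9), (5, 10), (5, 13), (5, 14), (5, 17), (5, 18), (5, 21), (5, 22), (5, 25), (5, 26), (5, 29), (5, 30), (7, 0), (7, 1), (7, 2), (7, 3), (7, 4), (7, 5), (7, 6), (7, 7), (7, 8), (7, 9), (7, 10), (7, 11), (7, 12), (7, 13), (7, 14), (7, 15), (7, 16), (7, 17), (7, 18), (7, 19), (7, 20), (7, 21), (7, 22), (7, 23), (7, 24), (7, 25), (7, 26), (7, 27), (7, 28), (7, 29), (7, 30), (7, 31), (8, 0), (8, 1), (8, 2), (8, 3), (8, 4), (8, 5), (8, 6), (8, 7), (8, 8), (8, 9), (8, 10), (8, 11), (8, 12), (8, 13), (8, 14), (8, 15), (8, 16), (8, 17), (8, 18), (8, 19), (8, 20), (8, 21), (8, 22), (8, 23), (8, 24), (8, 25), (8, 26), (8, 27), (8, 28), (8, 29), (8, 30), (8, 31), (10, 1), (10, 2), (10, 5), (10, 6), (10, 9), (10, 10), (10, 13), (10, 14), (10, 17), (10, 18), (10, 21), (10, 22), (10, 25), (10, 26), (10, 29), (10, 30)]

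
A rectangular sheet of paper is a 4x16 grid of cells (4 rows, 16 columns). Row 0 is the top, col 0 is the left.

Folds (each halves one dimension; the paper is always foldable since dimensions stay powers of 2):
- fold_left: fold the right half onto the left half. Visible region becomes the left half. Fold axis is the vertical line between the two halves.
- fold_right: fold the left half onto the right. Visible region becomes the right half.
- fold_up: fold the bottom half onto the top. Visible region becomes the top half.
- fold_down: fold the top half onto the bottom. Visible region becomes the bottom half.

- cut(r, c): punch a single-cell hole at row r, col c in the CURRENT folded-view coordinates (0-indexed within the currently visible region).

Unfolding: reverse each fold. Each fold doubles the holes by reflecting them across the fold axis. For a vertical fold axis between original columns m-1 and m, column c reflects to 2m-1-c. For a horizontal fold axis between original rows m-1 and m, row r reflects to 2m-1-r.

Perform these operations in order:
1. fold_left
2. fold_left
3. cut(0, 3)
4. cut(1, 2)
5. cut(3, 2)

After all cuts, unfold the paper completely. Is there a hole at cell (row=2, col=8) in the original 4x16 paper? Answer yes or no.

Answer: no

Derivation:
Op 1 fold_left: fold axis v@8; visible region now rows[0,4) x cols[0,8) = 4x8
Op 2 fold_left: fold axis v@4; visible region now rows[0,4) x cols[0,4) = 4x4
Op 3 cut(0, 3): punch at orig (0,3); cuts so far [(0, 3)]; region rows[0,4) x cols[0,4) = 4x4
Op 4 cut(1, 2): punch at orig (1,2); cuts so far [(0, 3), (1, 2)]; region rows[0,4) x cols[0,4) = 4x4
Op 5 cut(3, 2): punch at orig (3,2); cuts so far [(0, 3), (1, 2), (3, 2)]; region rows[0,4) x cols[0,4) = 4x4
Unfold 1 (reflect across v@4): 6 holes -> [(0, 3), (0, 4), (1, 2), (1, 5), (3, 2), (3, 5)]
Unfold 2 (reflect across v@8): 12 holes -> [(0, 3), (0, 4), (0, 11), (0, 12), (1, 2), (1, 5), (1, 10), (1, 13), (3, 2), (3, 5), (3, 10), (3, 13)]
Holes: [(0, 3), (0, 4), (0, 11), (0, 12), (1, 2), (1, 5), (1, 10), (1, 13), (3, 2), (3, 5), (3, 10), (3, 13)]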